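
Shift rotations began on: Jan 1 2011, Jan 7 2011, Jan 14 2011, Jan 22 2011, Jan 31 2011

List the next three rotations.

The spacing grows by 1 each time: 6, 7, 8, 9 days.
Next gap: 10 days. Jan 31 2011 + 10 days = Feb 10 2011.
Next gap: 11 days. Feb 10 2011 + 11 days = Feb 21 2011.
Next gap: 12 days. Feb 21 2011 + 12 days = Mar 5 2011.

Feb 10 2011, Feb 21 2011, Mar 5 2011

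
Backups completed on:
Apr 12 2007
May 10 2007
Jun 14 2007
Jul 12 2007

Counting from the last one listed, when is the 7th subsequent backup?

Feb 14 2008

Gaps: 28, 35, 28 days — a mix of 28 and 35. Every date is a Thursday.
Each is the 2nd Thursday of its month.
August 2007 — 2nd Thursday is Aug 9 2007.
September 2007 — 2nd Thursday is Sep 13 2007.
October 2007 — 2nd Thursday is Oct 11 2007.
2nd Thursday of November 2007: Nov 8 2007.
2nd Thursday of December 2007: Dec 13 2007.
January 2008 — 2nd Thursday is Jan 10 2008.
2nd Thursday of February 2008: Feb 14 2008.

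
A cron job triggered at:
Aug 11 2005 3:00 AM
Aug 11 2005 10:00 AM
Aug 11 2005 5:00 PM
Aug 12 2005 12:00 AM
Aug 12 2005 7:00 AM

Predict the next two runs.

Aug 12 2005 2:00 PM, Aug 12 2005 9:00 PM

Spacing: 7, 7, 7, 7 h — constant 7 h.
Aug 12 2005 7:00 AM + 7 h = Aug 12 2005 2:00 PM.
Aug 12 2005 2:00 PM + 7 h = Aug 12 2005 9:00 PM.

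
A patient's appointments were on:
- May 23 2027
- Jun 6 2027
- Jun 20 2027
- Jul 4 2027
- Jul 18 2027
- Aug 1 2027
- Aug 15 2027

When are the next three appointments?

Aug 29 2027, Sep 12 2027, Sep 26 2027

The spacing is 14, 14, 14, 14, 14, 14 days — always 14 days.
Aug 15 2027 + 14 days = Aug 29 2027.
Aug 29 2027 + 14 days = Sep 12 2027.
Sep 12 2027 + 14 days = Sep 26 2027.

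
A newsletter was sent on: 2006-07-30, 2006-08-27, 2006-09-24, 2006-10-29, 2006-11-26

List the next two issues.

2006-12-31, 2007-01-28

These are Sundays with 28, 28, 35, 28-day gaps.
Each is the final Sunday of its month — 2006-07-30 is past the 28th, so '4th Sunday' doesn't fit.
Last Sunday of December 2006: 2006-12-31.
January 2007 ends with Sunday 2007-01-28.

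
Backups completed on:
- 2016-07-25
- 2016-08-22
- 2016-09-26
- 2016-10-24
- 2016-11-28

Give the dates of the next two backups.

Gaps: 28, 35, 28, 35 days — a mix of 28 and 35. Every date is a Monday.
Each is the 4th Monday of its month.
December 2016 — 4th Monday is 2016-12-26.
4th Monday of January 2017: 2017-01-23.

2016-12-26, 2017-01-23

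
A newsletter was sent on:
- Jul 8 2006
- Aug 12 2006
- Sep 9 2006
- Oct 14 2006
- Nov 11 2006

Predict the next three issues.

Gaps: 35, 28, 35, 28 days — a mix of 28 and 35. Every date is a Saturday.
Each is the 2nd Saturday of its month.
2nd Saturday of December 2006: Dec 9 2006.
2nd Saturday of January 2007: Jan 13 2007.
February 2007 — 2nd Saturday is Feb 10 2007.

Dec 9 2006, Jan 13 2007, Feb 10 2007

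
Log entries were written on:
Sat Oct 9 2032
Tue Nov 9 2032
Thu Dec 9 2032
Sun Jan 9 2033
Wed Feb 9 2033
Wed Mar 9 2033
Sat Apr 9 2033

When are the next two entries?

Mon May 9 2033, Thu Jun 9 2033

The day-of-month is always 9 (31, 30, 31, 31, 28, 31 days between events).
So this recurs on the 9th of each month.
Next: May 2033 → Mon May 9 2033.
Next: June 2033 → Thu Jun 9 2033.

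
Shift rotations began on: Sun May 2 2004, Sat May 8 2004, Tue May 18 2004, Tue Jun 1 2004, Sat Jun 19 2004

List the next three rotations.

Intervals are 6, 10, 14, 18 days — an arithmetic progression with common difference 4.
Next gap: 22 days. Sat Jun 19 2004 + 22 days = Sun Jul 11 2004.
Next gap: 26 days. Sun Jul 11 2004 + 26 days = Fri Aug 6 2004.
Next gap: 30 days. Fri Aug 6 2004 + 30 days = Sun Sep 5 2004.

Sun Jul 11 2004, Fri Aug 6 2004, Sun Sep 5 2004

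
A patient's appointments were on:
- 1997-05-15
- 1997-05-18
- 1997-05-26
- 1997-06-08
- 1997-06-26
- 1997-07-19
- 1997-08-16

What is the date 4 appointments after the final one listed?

Intervals are 3, 8, 13, 18, 23, 28 days — an arithmetic progression with common difference 5.
Next gap: 33 days. 1997-08-16 + 33 days = 1997-09-18.
Next gap: 38 days. 1997-09-18 + 38 days = 1997-10-26.
Next gap: 43 days. 1997-10-26 + 43 days = 1997-12-08.
Next gap: 48 days. 1997-12-08 + 48 days = 1998-01-25.

1998-01-25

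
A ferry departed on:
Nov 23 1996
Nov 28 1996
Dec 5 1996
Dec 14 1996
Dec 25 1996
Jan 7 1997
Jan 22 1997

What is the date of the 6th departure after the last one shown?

Jun 3 1997

Gaps: 5, 7, 9, 11, 13, 15 days — each gap is 2 larger than the previous one.
Next gap: 17 days. Jan 22 1997 + 17 days = Feb 8 1997.
Next gap: 19 days. Feb 8 1997 + 19 days = Feb 27 1997.
Next gap: 21 days. Feb 27 1997 + 21 days = Mar 20 1997.
Next gap: 23 days. Mar 20 1997 + 23 days = Apr 12 1997.
Next gap: 25 days. Apr 12 1997 + 25 days = May 7 1997.
Next gap: 27 days. May 7 1997 + 27 days = Jun 3 1997.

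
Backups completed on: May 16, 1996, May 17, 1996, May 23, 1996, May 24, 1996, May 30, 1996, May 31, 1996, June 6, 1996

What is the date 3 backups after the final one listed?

Gaps: 1, 6, 1, 6, 1, 6 days — not constant, but cyclic with period 2.
The events fall on every Thursday and Friday.
The following Friday is June 7, 1996.
Next Thursday: June 13, 1996.
Next Friday: June 14, 1996.

June 14, 1996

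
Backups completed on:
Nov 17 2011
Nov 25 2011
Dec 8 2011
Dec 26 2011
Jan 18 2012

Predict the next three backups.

Intervals are 8, 13, 18, 23 days — an arithmetic progression with common difference 5.
Next gap: 28 days. Jan 18 2012 + 28 days = Feb 15 2012.
Next gap: 33 days. Feb 15 2012 + 33 days = Mar 19 2012.
Next gap: 38 days. Mar 19 2012 + 38 days = Apr 26 2012.

Feb 15 2012, Mar 19 2012, Apr 26 2012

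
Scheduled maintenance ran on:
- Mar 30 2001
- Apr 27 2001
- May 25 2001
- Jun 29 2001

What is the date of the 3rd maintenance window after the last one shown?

Every date is a Friday; gaps 28, 28, 35 days.
Each is the last Friday of its month (at least one falls on the 29th or later, ruling out '4th Friday').
Last Friday of July 2001: Jul 27 2001.
Last Friday of August 2001: Aug 31 2001.
September 2001 ends with Friday Sep 28 2001.

Sep 28 2001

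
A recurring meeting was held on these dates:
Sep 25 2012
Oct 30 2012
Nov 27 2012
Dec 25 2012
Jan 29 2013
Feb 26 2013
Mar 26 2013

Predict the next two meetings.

Apr 30 2013, May 28 2013

These are Tuesdays with 35, 28, 28, 35, 28, 28-day gaps.
Each is the final Tuesday of its month — Oct 30 2012 is past the 28th, so '4th Tuesday' doesn't fit.
April 2013 ends with Tuesday Apr 30 2013.
May 2013 ends with Tuesday May 28 2013.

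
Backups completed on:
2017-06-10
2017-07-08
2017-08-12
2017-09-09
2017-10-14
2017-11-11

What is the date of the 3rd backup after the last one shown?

Gaps: 28, 35, 28, 35, 28 days — a mix of 28 and 35. Every date is a Saturday.
Each is the 2nd Saturday of its month.
2nd Saturday of December 2017: 2017-12-09.
2nd Saturday of January 2018: 2018-01-13.
February 2018 — 2nd Saturday is 2018-02-10.

2018-02-10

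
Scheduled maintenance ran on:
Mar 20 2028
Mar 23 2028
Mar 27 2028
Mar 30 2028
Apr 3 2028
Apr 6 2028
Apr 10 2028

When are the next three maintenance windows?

Every event lands on a Monday or Thursday (gaps cycle 3, 4, 3, 4, 3, 4).
So the schedule is: every Monday and Thursday.
The following Thursday is Apr 13 2028.
The following Monday is Apr 17 2028.
Next Thursday: Apr 20 2028.

Apr 13 2028, Apr 17 2028, Apr 20 2028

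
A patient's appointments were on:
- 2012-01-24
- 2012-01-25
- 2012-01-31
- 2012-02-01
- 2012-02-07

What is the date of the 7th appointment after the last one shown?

Gaps: 1, 6, 1, 6 days — not constant, but cyclic with period 2.
The events fall on every Tuesday and Wednesday.
The following Wednesday is 2012-02-08.
Next Tuesday: 2012-02-14.
The following Wednesday is 2012-02-15.
The following Tuesday is 2012-02-21.
The following Wednesday is 2012-02-22.
Next Tuesday: 2012-02-28.
The following Wednesday is 2012-02-29.

2012-02-29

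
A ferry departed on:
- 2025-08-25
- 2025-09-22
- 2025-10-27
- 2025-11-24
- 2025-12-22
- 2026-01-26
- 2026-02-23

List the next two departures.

2026-03-23, 2026-04-27

Gaps: 28, 35, 28, 28, 35, 28 days — a mix of 28 and 35. Every date is a Monday.
Each is the 4th Monday of its month.
4th Monday of March 2026: 2026-03-23.
April 2026 — 4th Monday is 2026-04-27.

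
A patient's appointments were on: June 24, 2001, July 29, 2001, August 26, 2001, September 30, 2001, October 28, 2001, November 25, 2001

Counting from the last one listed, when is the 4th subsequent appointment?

All Sundays; the gaps (35, 28, 35, 28, 28) vary with month length.
This is the last Sunday of each month.
December 2001 ends with Sunday December 30, 2001.
January 2002 ends with Sunday January 27, 2002.
February 2002 ends with Sunday February 24, 2002.
Last Sunday of March 2002: March 31, 2002.

March 31, 2002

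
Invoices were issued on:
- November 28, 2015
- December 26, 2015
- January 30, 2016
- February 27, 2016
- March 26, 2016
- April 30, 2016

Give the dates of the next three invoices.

May 28, 2016; June 25, 2016; July 30, 2016

All Saturdays; the gaps (28, 35, 28, 28, 35) vary with month length.
This is the last Saturday of each month.
Last Saturday of May 2016: May 28, 2016.
Last Saturday of June 2016: June 25, 2016.
Last Saturday of July 2016: July 30, 2016.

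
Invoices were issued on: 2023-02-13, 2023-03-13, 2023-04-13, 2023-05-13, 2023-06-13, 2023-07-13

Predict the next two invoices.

Gaps: 28, 31, 30, 31, 30 days — not constant. Every event is on the 13th of the month.
Pattern: the 13th of each month.
Next: August 2023 → 2023-08-13.
Next: September 2023 → 2023-09-13.

2023-08-13, 2023-09-13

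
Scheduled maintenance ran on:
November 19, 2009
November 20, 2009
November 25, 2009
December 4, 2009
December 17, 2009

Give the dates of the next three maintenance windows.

January 3, 2010; January 24, 2010; February 18, 2010

Intervals are 1, 5, 9, 13 days — an arithmetic progression with common difference 4.
Next gap: 17 days. December 17, 2009 + 17 days = January 3, 2010.
Next gap: 21 days. January 3, 2010 + 21 days = January 24, 2010.
Next gap: 25 days. January 24, 2010 + 25 days = February 18, 2010.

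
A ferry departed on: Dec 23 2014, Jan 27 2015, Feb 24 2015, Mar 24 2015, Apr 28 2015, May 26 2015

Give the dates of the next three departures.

Gaps: 35, 28, 28, 35, 28 days — a mix of 28 and 35. Every date is a Tuesday.
Each is the 4th Tuesday of its month.
June 2015 — 4th Tuesday is Jun 23 2015.
July 2015 — 4th Tuesday is Jul 28 2015.
4th Tuesday of August 2015: Aug 25 2015.

Jun 23 2015, Jul 28 2015, Aug 25 2015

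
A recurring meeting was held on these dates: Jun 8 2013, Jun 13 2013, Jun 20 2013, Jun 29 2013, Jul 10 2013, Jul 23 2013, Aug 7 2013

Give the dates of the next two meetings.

Aug 24 2013, Sep 12 2013

Intervals are 5, 7, 9, 11, 13, 15 days — an arithmetic progression with common difference 2.
Next gap: 17 days. Aug 7 2013 + 17 days = Aug 24 2013.
Next gap: 19 days. Aug 24 2013 + 19 days = Sep 12 2013.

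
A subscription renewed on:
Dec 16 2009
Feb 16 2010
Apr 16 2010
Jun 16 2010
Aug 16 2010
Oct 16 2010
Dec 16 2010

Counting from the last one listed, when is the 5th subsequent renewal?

Oct 16 2011

Each date is the 16th; the gaps (62, 59, 61, 61, 61, 61) track the month lengths.
The rule is the 16th of every 2 months.
Next: February 2011 → Feb 16 2011.
Next: April 2011 → Apr 16 2011.
June 2011: Jun 16 2011.
Next: August 2011 → Aug 16 2011.
October 2011: Oct 16 2011.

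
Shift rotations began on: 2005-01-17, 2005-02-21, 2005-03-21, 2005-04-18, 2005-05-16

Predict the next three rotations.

2005-06-20, 2005-07-18, 2005-08-15

Gaps: 35, 28, 28, 28 days — a mix of 28 and 35. Every date is a Monday.
Each is the 3rd Monday of its month.
3rd Monday of June 2005: 2005-06-20.
July 2005 — 3rd Monday is 2005-07-18.
3rd Monday of August 2005: 2005-08-15.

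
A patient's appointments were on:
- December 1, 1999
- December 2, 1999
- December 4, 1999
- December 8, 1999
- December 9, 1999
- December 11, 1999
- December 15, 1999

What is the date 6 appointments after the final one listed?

Gaps: 1, 2, 4, 1, 2, 4 days — not constant, but cyclic with period 3.
The events fall on every Wednesday, Thursday and Saturday.
The following Thursday is December 16, 1999.
Next Saturday: December 18, 1999.
The following Wednesday is December 22, 1999.
Next Thursday: December 23, 1999.
The following Saturday is December 25, 1999.
Next Wednesday: December 29, 1999.

December 29, 1999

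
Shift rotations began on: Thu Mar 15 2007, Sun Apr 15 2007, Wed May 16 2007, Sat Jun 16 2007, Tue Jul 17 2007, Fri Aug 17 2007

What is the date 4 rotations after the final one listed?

Gaps between consecutive events: 31, 31, 31, 31, 31 days — a constant 31-day interval.
Fri Aug 17 2007 + 31 days = Mon Sep 17 2007.
Mon Sep 17 2007 + 31 days = Thu Oct 18 2007.
Thu Oct 18 2007 + 31 days = Sun Nov 18 2007.
Sun Nov 18 2007 + 31 days = Wed Dec 19 2007.

Wed Dec 19 2007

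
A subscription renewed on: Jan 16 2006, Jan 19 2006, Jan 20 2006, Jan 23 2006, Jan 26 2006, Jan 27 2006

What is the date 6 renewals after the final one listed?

Feb 10 2006

The gap pattern 3, 1, 3, 3, 1 repeats every 3 events.
These are the Mondays, Thursdays and Fridays of each week.
The following Monday is Jan 30 2006.
Next Thursday: Feb 2 2006.
Next Friday: Feb 3 2006.
Next Monday: Feb 6 2006.
Next Thursday: Feb 9 2006.
The following Friday is Feb 10 2006.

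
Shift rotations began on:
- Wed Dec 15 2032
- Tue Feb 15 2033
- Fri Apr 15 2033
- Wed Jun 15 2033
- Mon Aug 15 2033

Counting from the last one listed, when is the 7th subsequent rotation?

Sun Oct 15 2034

Gaps: 62, 59, 61, 61 days — not constant. Every event is on the 15th of the month.
Pattern: the 15th of every 2 months.
Next: October 2033 → Sat Oct 15 2033.
December 2033: Thu Dec 15 2033.
February 2034: Wed Feb 15 2034.
Next: April 2034 → Sat Apr 15 2034.
June 2034: Thu Jun 15 2034.
August 2034: Tue Aug 15 2034.
October 2034: Sun Oct 15 2034.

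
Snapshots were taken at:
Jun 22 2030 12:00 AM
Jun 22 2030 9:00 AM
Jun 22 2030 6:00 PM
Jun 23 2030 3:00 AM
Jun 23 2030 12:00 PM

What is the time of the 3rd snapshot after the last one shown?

Jun 24 2030 3:00 PM

The interval is a steady 9 hours (9, 9, 9, 9).
Jun 23 2030 12:00 PM + 9 h = Jun 23 2030 9:00 PM.
Jun 23 2030 9:00 PM + 9 h = Jun 24 2030 6:00 AM.
Jun 24 2030 6:00 AM + 9 h = Jun 24 2030 3:00 PM.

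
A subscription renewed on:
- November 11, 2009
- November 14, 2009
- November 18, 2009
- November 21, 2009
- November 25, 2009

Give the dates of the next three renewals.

November 28, 2009; December 2, 2009; December 5, 2009

Gaps: 3, 4, 3, 4 days — not constant, but cyclic with period 2.
The events fall on every Wednesday and Saturday.
Next Saturday: November 28, 2009.
The following Wednesday is December 2, 2009.
The following Saturday is December 5, 2009.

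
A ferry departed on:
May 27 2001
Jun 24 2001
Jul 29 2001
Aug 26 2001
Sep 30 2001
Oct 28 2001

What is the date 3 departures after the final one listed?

Jan 27 2002

These are Sundays with 28, 35, 28, 35, 28-day gaps.
Each is the final Sunday of its month — Jul 29 2001 is past the 28th, so '4th Sunday' doesn't fit.
Last Sunday of November 2001: Nov 25 2001.
Last Sunday of December 2001: Dec 30 2001.
January 2002 ends with Sunday Jan 27 2002.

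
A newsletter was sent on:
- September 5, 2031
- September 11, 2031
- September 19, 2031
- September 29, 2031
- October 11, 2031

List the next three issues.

October 25, 2031; November 10, 2031; November 28, 2031

Intervals are 6, 8, 10, 12 days — an arithmetic progression with common difference 2.
Next gap: 14 days. October 11, 2031 + 14 days = October 25, 2031.
Next gap: 16 days. October 25, 2031 + 16 days = November 10, 2031.
Next gap: 18 days. November 10, 2031 + 18 days = November 28, 2031.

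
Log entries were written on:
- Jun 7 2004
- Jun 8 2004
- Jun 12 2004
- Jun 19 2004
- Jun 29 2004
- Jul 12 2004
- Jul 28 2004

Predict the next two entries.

Aug 16 2004, Sep 7 2004

Intervals are 1, 4, 7, 10, 13, 16 days — an arithmetic progression with common difference 3.
Next gap: 19 days. Jul 28 2004 + 19 days = Aug 16 2004.
Next gap: 22 days. Aug 16 2004 + 22 days = Sep 7 2004.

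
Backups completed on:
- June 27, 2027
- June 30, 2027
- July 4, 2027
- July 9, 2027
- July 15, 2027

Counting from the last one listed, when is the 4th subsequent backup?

The spacing grows by 1 each time: 3, 4, 5, 6 days.
Next gap: 7 days. July 15, 2027 + 7 days = July 22, 2027.
Next gap: 8 days. July 22, 2027 + 8 days = July 30, 2027.
Next gap: 9 days. July 30, 2027 + 9 days = August 8, 2027.
Next gap: 10 days. August 8, 2027 + 10 days = August 18, 2027.

August 18, 2027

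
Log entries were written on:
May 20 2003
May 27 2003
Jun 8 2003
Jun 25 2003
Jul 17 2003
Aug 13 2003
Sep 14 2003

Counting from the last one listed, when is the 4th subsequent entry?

Gaps: 7, 12, 17, 22, 27, 32 days — each gap is 5 larger than the previous one.
Next gap: 37 days. Sep 14 2003 + 37 days = Oct 21 2003.
Next gap: 42 days. Oct 21 2003 + 42 days = Dec 2 2003.
Next gap: 47 days. Dec 2 2003 + 47 days = Jan 18 2004.
Next gap: 52 days. Jan 18 2004 + 52 days = Mar 10 2004.

Mar 10 2004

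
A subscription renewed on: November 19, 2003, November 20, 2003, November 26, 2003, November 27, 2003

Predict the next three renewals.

The gap pattern 1, 6, 1 repeats every 2 events.
These are the Wednesdays and Thursdays of each week.
The following Wednesday is December 3, 2003.
The following Thursday is December 4, 2003.
Next Wednesday: December 10, 2003.

December 3, 2003; December 4, 2003; December 10, 2003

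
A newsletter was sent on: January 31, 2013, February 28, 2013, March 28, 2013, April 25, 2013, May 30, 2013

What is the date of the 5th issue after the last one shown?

These are Thursdays with 28, 28, 28, 35-day gaps.
Each is the final Thursday of its month — January 31, 2013 is past the 28th, so '4th Thursday' doesn't fit.
Last Thursday of June 2013: June 27, 2013.
July 2013 ends with Thursday July 25, 2013.
August 2013 ends with Thursday August 29, 2013.
September 2013 ends with Thursday September 26, 2013.
October 2013 ends with Thursday October 31, 2013.

October 31, 2013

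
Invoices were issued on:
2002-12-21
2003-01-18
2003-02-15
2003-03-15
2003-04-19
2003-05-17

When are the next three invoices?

Gaps: 28, 28, 28, 35, 28 days — a mix of 28 and 35. Every date is a Saturday.
Each is the 3rd Saturday of its month.
3rd Saturday of June 2003: 2003-06-21.
July 2003 — 3rd Saturday is 2003-07-19.
August 2003 — 3rd Saturday is 2003-08-16.

2003-06-21, 2003-07-19, 2003-08-16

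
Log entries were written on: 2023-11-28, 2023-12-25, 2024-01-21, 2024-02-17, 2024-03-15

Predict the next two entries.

2024-04-11, 2024-05-08

Gaps between consecutive events: 27, 27, 27, 27 days — a constant 27-day interval.
2024-03-15 + 27 days = 2024-04-11.
2024-04-11 + 27 days = 2024-05-08.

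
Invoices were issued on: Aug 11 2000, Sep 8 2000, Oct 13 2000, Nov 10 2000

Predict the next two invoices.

Dec 8 2000, Jan 12 2001

All dates are Fridays, 28, 35, 28 days apart.
Specifically, the 2nd Friday of each month.
2nd Friday of December 2000: Dec 8 2000.
2nd Friday of January 2001: Jan 12 2001.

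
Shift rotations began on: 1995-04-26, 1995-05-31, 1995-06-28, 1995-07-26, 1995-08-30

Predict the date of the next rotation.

All Wednesdays; the gaps (35, 28, 28, 35) vary with month length.
This is the last Wednesday of each month.
September 1995 ends with Wednesday 1995-09-27.

1995-09-27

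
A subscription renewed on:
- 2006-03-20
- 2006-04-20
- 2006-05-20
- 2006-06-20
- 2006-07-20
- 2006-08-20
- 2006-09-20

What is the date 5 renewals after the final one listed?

2007-02-20

Each date is the 20th; the gaps (31, 30, 31, 30, 31, 31) track the month lengths.
The rule is the 20th of each month.
Next: October 2006 → 2006-10-20.
Next: November 2006 → 2006-11-20.
December 2006: 2006-12-20.
Next: January 2007 → 2007-01-20.
February 2007: 2007-02-20.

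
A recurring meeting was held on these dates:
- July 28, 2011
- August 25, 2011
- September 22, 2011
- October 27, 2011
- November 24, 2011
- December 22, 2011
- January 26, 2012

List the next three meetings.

February 23, 2012; March 22, 2012; April 26, 2012

Gaps: 28, 28, 35, 28, 28, 35 days — a mix of 28 and 35. Every date is a Thursday.
Each is the 4th Thursday of its month.
4th Thursday of February 2012: February 23, 2012.
4th Thursday of March 2012: March 22, 2012.
4th Thursday of April 2012: April 26, 2012.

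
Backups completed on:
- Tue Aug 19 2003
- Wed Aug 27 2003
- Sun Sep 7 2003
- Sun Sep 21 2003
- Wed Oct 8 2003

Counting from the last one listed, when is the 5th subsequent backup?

The spacing grows by 3 each time: 8, 11, 14, 17 days.
Next gap: 20 days. Wed Oct 8 2003 + 20 days = Tue Oct 28 2003.
Next gap: 23 days. Tue Oct 28 2003 + 23 days = Thu Nov 20 2003.
Next gap: 26 days. Thu Nov 20 2003 + 26 days = Tue Dec 16 2003.
Next gap: 29 days. Tue Dec 16 2003 + 29 days = Wed Jan 14 2004.
Next gap: 32 days. Wed Jan 14 2004 + 32 days = Sun Feb 15 2004.

Sun Feb 15 2004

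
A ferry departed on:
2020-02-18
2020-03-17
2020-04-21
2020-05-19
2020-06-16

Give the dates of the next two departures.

All dates are Tuesdays, 28, 35, 28, 28 days apart.
Specifically, the 3rd Tuesday of each month.
July 2020 — 3rd Tuesday is 2020-07-21.
3rd Tuesday of August 2020: 2020-08-18.

2020-07-21, 2020-08-18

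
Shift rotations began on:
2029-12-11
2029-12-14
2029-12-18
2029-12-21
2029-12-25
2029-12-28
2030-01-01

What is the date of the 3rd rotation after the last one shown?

Every event lands on a Tuesday or Friday (gaps cycle 3, 4, 3, 4, 3, 4).
So the schedule is: every Tuesday and Friday.
Next Friday: 2030-01-04.
The following Tuesday is 2030-01-08.
Next Friday: 2030-01-11.

2030-01-11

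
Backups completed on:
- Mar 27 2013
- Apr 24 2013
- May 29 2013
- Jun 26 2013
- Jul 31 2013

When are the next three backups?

All Wednesdays; the gaps (28, 35, 28, 35) vary with month length.
This is the last Wednesday of each month.
August 2013 ends with Wednesday Aug 28 2013.
September 2013 ends with Wednesday Sep 25 2013.
October 2013 ends with Wednesday Oct 30 2013.

Aug 28 2013, Sep 25 2013, Oct 30 2013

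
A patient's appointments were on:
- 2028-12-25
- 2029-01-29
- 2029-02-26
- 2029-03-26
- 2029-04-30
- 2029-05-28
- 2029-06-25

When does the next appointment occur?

These are Mondays with 35, 28, 28, 35, 28, 28-day gaps.
Each is the final Monday of its month — 2029-01-29 is past the 28th, so '4th Monday' doesn't fit.
Last Monday of July 2029: 2029-07-30.

2029-07-30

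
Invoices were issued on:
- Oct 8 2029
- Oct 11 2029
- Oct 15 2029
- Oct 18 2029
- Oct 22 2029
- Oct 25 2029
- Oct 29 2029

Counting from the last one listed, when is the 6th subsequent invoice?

Nov 19 2029

The gap pattern 3, 4, 3, 4, 3, 4 repeats every 2 events.
These are the Mondays and Thursdays of each week.
The following Thursday is Nov 1 2029.
Next Monday: Nov 5 2029.
Next Thursday: Nov 8 2029.
Next Monday: Nov 12 2029.
Next Thursday: Nov 15 2029.
The following Monday is Nov 19 2029.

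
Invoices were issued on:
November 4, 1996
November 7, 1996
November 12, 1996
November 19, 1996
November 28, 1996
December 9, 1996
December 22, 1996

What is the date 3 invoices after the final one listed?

February 11, 1997

Intervals are 3, 5, 7, 9, 11, 13 days — an arithmetic progression with common difference 2.
Next gap: 15 days. December 22, 1996 + 15 days = January 6, 1997.
Next gap: 17 days. January 6, 1997 + 17 days = January 23, 1997.
Next gap: 19 days. January 23, 1997 + 19 days = February 11, 1997.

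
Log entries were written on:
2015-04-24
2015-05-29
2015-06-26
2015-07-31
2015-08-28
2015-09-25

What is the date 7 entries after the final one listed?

2016-04-29

All Fridays; the gaps (35, 28, 35, 28, 28) vary with month length.
This is the last Friday of each month.
Last Friday of October 2015: 2015-10-30.
November 2015 ends with Friday 2015-11-27.
Last Friday of December 2015: 2015-12-25.
January 2016 ends with Friday 2016-01-29.
Last Friday of February 2016: 2016-02-26.
Last Friday of March 2016: 2016-03-25.
April 2016 ends with Friday 2016-04-29.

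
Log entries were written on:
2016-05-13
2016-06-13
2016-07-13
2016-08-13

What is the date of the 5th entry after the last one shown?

2017-01-13

The day-of-month is always 13 (31, 30, 31 days between events).
So this recurs on the 13th of each month.
Next: September 2016 → 2016-09-13.
October 2016: 2016-10-13.
Next: November 2016 → 2016-11-13.
December 2016: 2016-12-13.
January 2017: 2017-01-13.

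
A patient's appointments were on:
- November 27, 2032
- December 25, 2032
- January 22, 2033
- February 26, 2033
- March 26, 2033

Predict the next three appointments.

These are Saturdays at 28- or 35-day spacing (28, 28, 35, 28).
The pattern: 4th Saturday of the month.
4th Saturday of April 2033: April 23, 2033.
May 2033 — 4th Saturday is May 28, 2033.
June 2033 — 4th Saturday is June 25, 2033.

April 23, 2033; May 28, 2033; June 25, 2033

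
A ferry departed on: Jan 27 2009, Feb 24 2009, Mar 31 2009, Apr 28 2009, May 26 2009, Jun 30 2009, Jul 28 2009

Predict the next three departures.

These are Tuesdays with 28, 35, 28, 28, 35, 28-day gaps.
Each is the final Tuesday of its month — Mar 31 2009 is past the 28th, so '4th Tuesday' doesn't fit.
Last Tuesday of August 2009: Aug 25 2009.
September 2009 ends with Tuesday Sep 29 2009.
Last Tuesday of October 2009: Oct 27 2009.

Aug 25 2009, Sep 29 2009, Oct 27 2009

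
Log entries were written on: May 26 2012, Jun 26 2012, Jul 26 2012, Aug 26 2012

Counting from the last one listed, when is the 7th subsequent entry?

Mar 26 2013

Gaps: 31, 30, 31 days — not constant. Every event is on the 26th of the month.
Pattern: the 26th of each month.
September 2012: Sep 26 2012.
October 2012: Oct 26 2012.
November 2012: Nov 26 2012.
December 2012: Dec 26 2012.
January 2013: Jan 26 2013.
February 2013: Feb 26 2013.
March 2013: Mar 26 2013.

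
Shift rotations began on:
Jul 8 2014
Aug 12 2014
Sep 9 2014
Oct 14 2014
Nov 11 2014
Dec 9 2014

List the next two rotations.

All dates are Tuesdays, 35, 28, 35, 28, 28 days apart.
Specifically, the 2nd Tuesday of each month.
January 2015 — 2nd Tuesday is Jan 13 2015.
February 2015 — 2nd Tuesday is Feb 10 2015.

Jan 13 2015, Feb 10 2015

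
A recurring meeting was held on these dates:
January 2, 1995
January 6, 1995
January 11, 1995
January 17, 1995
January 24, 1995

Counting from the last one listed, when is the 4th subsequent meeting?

March 3, 1995

Intervals are 4, 5, 6, 7 days — an arithmetic progression with common difference 1.
Next gap: 8 days. January 24, 1995 + 8 days = February 1, 1995.
Next gap: 9 days. February 1, 1995 + 9 days = February 10, 1995.
Next gap: 10 days. February 10, 1995 + 10 days = February 20, 1995.
Next gap: 11 days. February 20, 1995 + 11 days = March 3, 1995.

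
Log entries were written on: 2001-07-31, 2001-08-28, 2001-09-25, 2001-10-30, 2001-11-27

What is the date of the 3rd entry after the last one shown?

2002-02-26

Every date is a Tuesday; gaps 28, 28, 35, 28 days.
Each is the last Tuesday of its month (at least one falls on the 29th or later, ruling out '4th Tuesday').
December 2001 ends with Tuesday 2001-12-25.
January 2002 ends with Tuesday 2002-01-29.
Last Tuesday of February 2002: 2002-02-26.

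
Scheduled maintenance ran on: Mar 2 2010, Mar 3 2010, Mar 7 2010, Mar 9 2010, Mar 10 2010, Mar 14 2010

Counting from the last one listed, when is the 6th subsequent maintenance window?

Mar 28 2010

The gap pattern 1, 4, 2, 1, 4 repeats every 3 events.
These are the Tuesdays, Wednesdays and Sundays of each week.
Next Tuesday: Mar 16 2010.
Next Wednesday: Mar 17 2010.
Next Sunday: Mar 21 2010.
Next Tuesday: Mar 23 2010.
Next Wednesday: Mar 24 2010.
The following Sunday is Mar 28 2010.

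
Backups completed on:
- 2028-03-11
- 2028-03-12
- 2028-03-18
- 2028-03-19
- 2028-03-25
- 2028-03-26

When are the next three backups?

Every event lands on a Saturday or Sunday (gaps cycle 1, 6, 1, 6, 1).
So the schedule is: every Saturday and Sunday.
Next Saturday: 2028-04-01.
Next Sunday: 2028-04-02.
The following Saturday is 2028-04-08.

2028-04-01, 2028-04-02, 2028-04-08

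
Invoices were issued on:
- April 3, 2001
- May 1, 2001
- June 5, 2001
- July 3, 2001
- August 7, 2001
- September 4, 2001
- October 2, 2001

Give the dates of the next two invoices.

November 6, 2001; December 4, 2001

Gaps: 28, 35, 28, 35, 28, 28 days — a mix of 28 and 35. Every date is a Tuesday.
Each is the 1st Tuesday of its month.
November 2001 — 1st Tuesday is November 6, 2001.
1st Tuesday of December 2001: December 4, 2001.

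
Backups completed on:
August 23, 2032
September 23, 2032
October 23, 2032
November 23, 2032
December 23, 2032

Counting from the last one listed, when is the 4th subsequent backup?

Each date is the 23rd; the gaps (31, 30, 31, 30) track the month lengths.
The rule is the 23rd of each month.
January 2033: January 23, 2033.
Next: February 2033 → February 23, 2033.
March 2033: March 23, 2033.
April 2033: April 23, 2033.

April 23, 2033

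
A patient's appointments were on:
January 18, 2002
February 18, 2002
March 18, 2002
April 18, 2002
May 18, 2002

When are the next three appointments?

June 18, 2002; July 18, 2002; August 18, 2002

Each date is the 18th; the gaps (31, 28, 31, 30) track the month lengths.
The rule is the 18th of each month.
June 2002: June 18, 2002.
Next: July 2002 → July 18, 2002.
August 2002: August 18, 2002.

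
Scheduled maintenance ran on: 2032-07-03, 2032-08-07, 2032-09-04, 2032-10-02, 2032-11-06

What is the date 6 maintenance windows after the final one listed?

2033-05-07

Gaps: 35, 28, 28, 35 days — a mix of 28 and 35. Every date is a Saturday.
Each is the 1st Saturday of its month.
December 2032 — 1st Saturday is 2032-12-04.
1st Saturday of January 2033: 2033-01-01.
1st Saturday of February 2033: 2033-02-05.
1st Saturday of March 2033: 2033-03-05.
April 2033 — 1st Saturday is 2033-04-02.
1st Saturday of May 2033: 2033-05-07.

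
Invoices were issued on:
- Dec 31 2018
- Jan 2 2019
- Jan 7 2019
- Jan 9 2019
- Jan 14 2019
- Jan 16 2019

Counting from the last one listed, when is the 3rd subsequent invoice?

Gaps: 2, 5, 2, 5, 2 days — not constant, but cyclic with period 2.
The events fall on every Monday and Wednesday.
The following Monday is Jan 21 2019.
Next Wednesday: Jan 23 2019.
The following Monday is Jan 28 2019.

Jan 28 2019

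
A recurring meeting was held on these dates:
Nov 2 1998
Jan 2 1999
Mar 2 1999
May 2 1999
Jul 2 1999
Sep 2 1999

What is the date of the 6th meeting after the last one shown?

Each date is the 2nd; the gaps (61, 59, 61, 61, 62) track the month lengths.
The rule is the 2nd of every 2 months.
November 1999: Nov 2 1999.
January 2000: Jan 2 2000.
Next: March 2000 → Mar 2 2000.
Next: May 2000 → May 2 2000.
July 2000: Jul 2 2000.
Next: September 2000 → Sep 2 2000.

Sep 2 2000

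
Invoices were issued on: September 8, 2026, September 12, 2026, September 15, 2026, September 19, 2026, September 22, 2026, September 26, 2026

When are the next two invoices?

September 29, 2026; October 3, 2026

The gap pattern 4, 3, 4, 3, 4 repeats every 2 events.
These are the Tuesdays and Saturdays of each week.
The following Tuesday is September 29, 2026.
The following Saturday is October 3, 2026.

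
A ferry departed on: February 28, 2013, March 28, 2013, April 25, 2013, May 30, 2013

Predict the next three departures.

June 27, 2013; July 25, 2013; August 29, 2013

All Thursdays; the gaps (28, 28, 35) vary with month length.
This is the last Thursday of each month.
Last Thursday of June 2013: June 27, 2013.
July 2013 ends with Thursday July 25, 2013.
August 2013 ends with Thursday August 29, 2013.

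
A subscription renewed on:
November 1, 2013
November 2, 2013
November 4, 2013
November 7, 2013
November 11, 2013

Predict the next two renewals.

The spacing grows by 1 each time: 1, 2, 3, 4 days.
Next gap: 5 days. November 11, 2013 + 5 days = November 16, 2013.
Next gap: 6 days. November 16, 2013 + 6 days = November 22, 2013.

November 16, 2013; November 22, 2013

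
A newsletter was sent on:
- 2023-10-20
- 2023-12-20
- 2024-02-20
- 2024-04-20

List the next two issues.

Each date is the 20th; the gaps (61, 62, 60) track the month lengths.
The rule is the 20th of every 2 months.
Next: June 2024 → 2024-06-20.
August 2024: 2024-08-20.

2024-06-20, 2024-08-20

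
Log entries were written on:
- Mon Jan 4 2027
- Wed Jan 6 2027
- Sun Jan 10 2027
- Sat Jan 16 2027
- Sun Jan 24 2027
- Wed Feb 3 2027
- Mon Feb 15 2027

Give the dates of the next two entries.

Mon Mar 1 2027, Wed Mar 17 2027

Intervals are 2, 4, 6, 8, 10, 12 days — an arithmetic progression with common difference 2.
Next gap: 14 days. Mon Feb 15 2027 + 14 days = Mon Mar 1 2027.
Next gap: 16 days. Mon Mar 1 2027 + 16 days = Wed Mar 17 2027.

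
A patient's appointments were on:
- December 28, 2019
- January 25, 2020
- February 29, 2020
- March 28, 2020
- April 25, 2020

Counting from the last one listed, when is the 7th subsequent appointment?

All Saturdays; the gaps (28, 35, 28, 28) vary with month length.
This is the last Saturday of each month.
May 2020 ends with Saturday May 30, 2020.
June 2020 ends with Saturday June 27, 2020.
July 2020 ends with Saturday July 25, 2020.
Last Saturday of August 2020: August 29, 2020.
September 2020 ends with Saturday September 26, 2020.
Last Saturday of October 2020: October 31, 2020.
Last Saturday of November 2020: November 28, 2020.

November 28, 2020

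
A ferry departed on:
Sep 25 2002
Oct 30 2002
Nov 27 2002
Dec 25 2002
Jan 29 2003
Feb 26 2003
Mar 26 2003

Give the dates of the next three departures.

Apr 30 2003, May 28 2003, Jun 25 2003

These are Wednesdays with 35, 28, 28, 35, 28, 28-day gaps.
Each is the final Wednesday of its month — Oct 30 2002 is past the 28th, so '4th Wednesday' doesn't fit.
Last Wednesday of April 2003: Apr 30 2003.
Last Wednesday of May 2003: May 28 2003.
June 2003 ends with Wednesday Jun 25 2003.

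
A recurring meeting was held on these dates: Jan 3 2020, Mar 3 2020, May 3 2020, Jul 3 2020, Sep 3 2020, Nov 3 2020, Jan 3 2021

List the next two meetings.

The day-of-month is always 3 (60, 61, 61, 62, 61, 61 days between events).
So this recurs on the 3rd of every 2 months.
Next: March 2021 → Mar 3 2021.
Next: May 2021 → May 3 2021.

Mar 3 2021, May 3 2021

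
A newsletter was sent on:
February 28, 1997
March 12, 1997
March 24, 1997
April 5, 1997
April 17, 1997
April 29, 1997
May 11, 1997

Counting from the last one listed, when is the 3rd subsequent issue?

June 16, 1997

Every event comes 12 days after the last (12, 12, 12, 12, 12, 12).
May 11, 1997 + 12 days = May 23, 1997.
May 23, 1997 + 12 days = June 4, 1997.
June 4, 1997 + 12 days = June 16, 1997.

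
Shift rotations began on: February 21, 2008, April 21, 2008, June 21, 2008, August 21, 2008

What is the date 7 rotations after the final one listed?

Each date is the 21st; the gaps (60, 61, 61) track the month lengths.
The rule is the 21st of every 2 months.
October 2008: October 21, 2008.
Next: December 2008 → December 21, 2008.
February 2009: February 21, 2009.
April 2009: April 21, 2009.
Next: June 2009 → June 21, 2009.
August 2009: August 21, 2009.
October 2009: October 21, 2009.

October 21, 2009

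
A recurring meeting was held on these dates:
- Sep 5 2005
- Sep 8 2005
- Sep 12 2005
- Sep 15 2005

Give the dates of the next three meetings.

The gap pattern 3, 4, 3 repeats every 2 events.
These are the Mondays and Thursdays of each week.
Next Monday: Sep 19 2005.
Next Thursday: Sep 22 2005.
Next Monday: Sep 26 2005.

Sep 19 2005, Sep 22 2005, Sep 26 2005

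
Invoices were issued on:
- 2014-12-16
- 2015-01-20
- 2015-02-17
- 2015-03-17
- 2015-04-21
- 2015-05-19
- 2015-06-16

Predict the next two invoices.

2015-07-21, 2015-08-18

These are Tuesdays at 28- or 35-day spacing (35, 28, 28, 35, 28, 28).
The pattern: 3rd Tuesday of the month.
3rd Tuesday of July 2015: 2015-07-21.
3rd Tuesday of August 2015: 2015-08-18.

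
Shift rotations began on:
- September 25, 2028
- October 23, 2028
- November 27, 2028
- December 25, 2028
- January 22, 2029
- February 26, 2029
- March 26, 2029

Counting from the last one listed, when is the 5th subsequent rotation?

August 27, 2029

These are Mondays at 28- or 35-day spacing (28, 35, 28, 28, 35, 28).
The pattern: 4th Monday of the month.
April 2029 — 4th Monday is April 23, 2029.
May 2029 — 4th Monday is May 28, 2029.
June 2029 — 4th Monday is June 25, 2029.
4th Monday of July 2029: July 23, 2029.
4th Monday of August 2029: August 27, 2029.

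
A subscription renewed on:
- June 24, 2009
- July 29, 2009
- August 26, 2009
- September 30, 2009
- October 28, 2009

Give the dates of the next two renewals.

November 25, 2009; December 30, 2009

These are Wednesdays with 35, 28, 35, 28-day gaps.
Each is the final Wednesday of its month — July 29, 2009 is past the 28th, so '4th Wednesday' doesn't fit.
Last Wednesday of November 2009: November 25, 2009.
December 2009 ends with Wednesday December 30, 2009.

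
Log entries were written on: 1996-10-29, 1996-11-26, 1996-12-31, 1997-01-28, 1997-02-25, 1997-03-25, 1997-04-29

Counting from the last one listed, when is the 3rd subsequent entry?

Every date is a Tuesday; gaps 28, 35, 28, 28, 28, 35 days.
Each is the last Tuesday of its month (at least one falls on the 29th or later, ruling out '4th Tuesday').
Last Tuesday of May 1997: 1997-05-27.
June 1997 ends with Tuesday 1997-06-24.
Last Tuesday of July 1997: 1997-07-29.

1997-07-29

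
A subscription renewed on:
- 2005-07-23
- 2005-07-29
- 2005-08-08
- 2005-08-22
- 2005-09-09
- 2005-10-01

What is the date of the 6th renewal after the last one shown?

2006-05-05

Intervals are 6, 10, 14, 18, 22 days — an arithmetic progression with common difference 4.
Next gap: 26 days. 2005-10-01 + 26 days = 2005-10-27.
Next gap: 30 days. 2005-10-27 + 30 days = 2005-11-26.
Next gap: 34 days. 2005-11-26 + 34 days = 2005-12-30.
Next gap: 38 days. 2005-12-30 + 38 days = 2006-02-06.
Next gap: 42 days. 2006-02-06 + 42 days = 2006-03-20.
Next gap: 46 days. 2006-03-20 + 46 days = 2006-05-05.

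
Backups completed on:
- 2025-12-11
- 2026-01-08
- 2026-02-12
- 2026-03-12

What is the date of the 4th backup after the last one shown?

Gaps: 28, 35, 28 days — a mix of 28 and 35. Every date is a Thursday.
Each is the 2nd Thursday of its month.
April 2026 — 2nd Thursday is 2026-04-09.
May 2026 — 2nd Thursday is 2026-05-14.
2nd Thursday of June 2026: 2026-06-11.
July 2026 — 2nd Thursday is 2026-07-09.

2026-07-09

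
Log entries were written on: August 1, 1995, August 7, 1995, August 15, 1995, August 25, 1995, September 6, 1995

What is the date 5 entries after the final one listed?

December 5, 1995

The spacing grows by 2 each time: 6, 8, 10, 12 days.
Next gap: 14 days. September 6, 1995 + 14 days = September 20, 1995.
Next gap: 16 days. September 20, 1995 + 16 days = October 6, 1995.
Next gap: 18 days. October 6, 1995 + 18 days = October 24, 1995.
Next gap: 20 days. October 24, 1995 + 20 days = November 13, 1995.
Next gap: 22 days. November 13, 1995 + 22 days = December 5, 1995.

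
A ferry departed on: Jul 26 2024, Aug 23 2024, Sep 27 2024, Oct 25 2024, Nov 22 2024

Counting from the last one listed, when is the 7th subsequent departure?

All dates are Fridays, 28, 35, 28, 28 days apart.
Specifically, the 4th Friday of each month.
4th Friday of December 2024: Dec 27 2024.
January 2025 — 4th Friday is Jan 24 2025.
February 2025 — 4th Friday is Feb 28 2025.
4th Friday of March 2025: Mar 28 2025.
4th Friday of April 2025: Apr 25 2025.
May 2025 — 4th Friday is May 23 2025.
4th Friday of June 2025: Jun 27 2025.

Jun 27 2025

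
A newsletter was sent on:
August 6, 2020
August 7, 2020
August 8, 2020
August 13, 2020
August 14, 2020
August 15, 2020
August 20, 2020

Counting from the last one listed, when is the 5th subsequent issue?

The gap pattern 1, 1, 5, 1, 1, 5 repeats every 3 events.
These are the Thursdays, Fridays and Saturdays of each week.
The following Friday is August 21, 2020.
The following Saturday is August 22, 2020.
The following Thursday is August 27, 2020.
Next Friday: August 28, 2020.
The following Saturday is August 29, 2020.

August 29, 2020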